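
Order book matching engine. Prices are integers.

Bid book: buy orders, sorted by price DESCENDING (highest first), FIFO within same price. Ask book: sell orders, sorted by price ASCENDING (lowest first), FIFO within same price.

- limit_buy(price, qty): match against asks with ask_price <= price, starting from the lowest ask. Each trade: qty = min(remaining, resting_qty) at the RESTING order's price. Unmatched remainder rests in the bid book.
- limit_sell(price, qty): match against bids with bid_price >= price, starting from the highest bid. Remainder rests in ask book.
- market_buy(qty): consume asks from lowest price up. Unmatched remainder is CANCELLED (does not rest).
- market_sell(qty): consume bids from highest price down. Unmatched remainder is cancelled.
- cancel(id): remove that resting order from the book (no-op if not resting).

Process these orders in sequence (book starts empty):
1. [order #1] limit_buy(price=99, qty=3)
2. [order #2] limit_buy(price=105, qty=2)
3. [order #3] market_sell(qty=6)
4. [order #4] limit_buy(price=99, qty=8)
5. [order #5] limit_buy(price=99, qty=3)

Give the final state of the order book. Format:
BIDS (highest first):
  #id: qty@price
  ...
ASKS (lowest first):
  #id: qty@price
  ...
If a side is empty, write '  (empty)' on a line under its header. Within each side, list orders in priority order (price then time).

Answer: BIDS (highest first):
  #4: 8@99
  #5: 3@99
ASKS (lowest first):
  (empty)

Derivation:
After op 1 [order #1] limit_buy(price=99, qty=3): fills=none; bids=[#1:3@99] asks=[-]
After op 2 [order #2] limit_buy(price=105, qty=2): fills=none; bids=[#2:2@105 #1:3@99] asks=[-]
After op 3 [order #3] market_sell(qty=6): fills=#2x#3:2@105 #1x#3:3@99; bids=[-] asks=[-]
After op 4 [order #4] limit_buy(price=99, qty=8): fills=none; bids=[#4:8@99] asks=[-]
After op 5 [order #5] limit_buy(price=99, qty=3): fills=none; bids=[#4:8@99 #5:3@99] asks=[-]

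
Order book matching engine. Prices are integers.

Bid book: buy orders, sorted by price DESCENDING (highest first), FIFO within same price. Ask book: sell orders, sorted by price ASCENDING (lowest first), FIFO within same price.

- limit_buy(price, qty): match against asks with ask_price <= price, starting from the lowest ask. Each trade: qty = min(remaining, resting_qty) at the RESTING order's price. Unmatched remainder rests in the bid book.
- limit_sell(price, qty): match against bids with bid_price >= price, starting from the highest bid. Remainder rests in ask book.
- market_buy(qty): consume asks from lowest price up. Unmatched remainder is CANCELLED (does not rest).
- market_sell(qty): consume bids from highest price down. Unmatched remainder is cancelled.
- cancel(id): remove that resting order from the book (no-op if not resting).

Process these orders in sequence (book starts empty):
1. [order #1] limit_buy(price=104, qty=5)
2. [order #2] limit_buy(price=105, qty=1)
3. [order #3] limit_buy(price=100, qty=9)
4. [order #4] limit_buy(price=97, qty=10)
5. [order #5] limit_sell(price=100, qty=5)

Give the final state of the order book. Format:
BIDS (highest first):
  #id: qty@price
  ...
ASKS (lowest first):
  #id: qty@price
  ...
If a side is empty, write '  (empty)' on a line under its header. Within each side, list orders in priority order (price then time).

After op 1 [order #1] limit_buy(price=104, qty=5): fills=none; bids=[#1:5@104] asks=[-]
After op 2 [order #2] limit_buy(price=105, qty=1): fills=none; bids=[#2:1@105 #1:5@104] asks=[-]
After op 3 [order #3] limit_buy(price=100, qty=9): fills=none; bids=[#2:1@105 #1:5@104 #3:9@100] asks=[-]
After op 4 [order #4] limit_buy(price=97, qty=10): fills=none; bids=[#2:1@105 #1:5@104 #3:9@100 #4:10@97] asks=[-]
After op 5 [order #5] limit_sell(price=100, qty=5): fills=#2x#5:1@105 #1x#5:4@104; bids=[#1:1@104 #3:9@100 #4:10@97] asks=[-]

Answer: BIDS (highest first):
  #1: 1@104
  #3: 9@100
  #4: 10@97
ASKS (lowest first):
  (empty)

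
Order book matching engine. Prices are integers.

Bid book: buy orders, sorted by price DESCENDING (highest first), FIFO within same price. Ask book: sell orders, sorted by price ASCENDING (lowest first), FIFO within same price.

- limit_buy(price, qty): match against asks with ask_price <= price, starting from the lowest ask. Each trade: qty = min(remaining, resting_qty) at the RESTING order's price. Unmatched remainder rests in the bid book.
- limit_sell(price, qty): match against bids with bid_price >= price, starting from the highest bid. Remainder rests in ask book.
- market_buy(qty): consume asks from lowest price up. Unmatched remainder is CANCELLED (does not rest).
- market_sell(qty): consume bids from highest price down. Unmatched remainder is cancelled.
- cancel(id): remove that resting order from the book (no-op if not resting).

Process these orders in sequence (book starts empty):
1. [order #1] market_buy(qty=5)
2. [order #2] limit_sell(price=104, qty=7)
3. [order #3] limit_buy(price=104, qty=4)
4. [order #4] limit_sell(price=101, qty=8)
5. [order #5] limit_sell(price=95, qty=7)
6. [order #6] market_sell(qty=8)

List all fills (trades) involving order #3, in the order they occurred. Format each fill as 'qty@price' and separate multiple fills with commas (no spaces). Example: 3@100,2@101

Answer: 4@104

Derivation:
After op 1 [order #1] market_buy(qty=5): fills=none; bids=[-] asks=[-]
After op 2 [order #2] limit_sell(price=104, qty=7): fills=none; bids=[-] asks=[#2:7@104]
After op 3 [order #3] limit_buy(price=104, qty=4): fills=#3x#2:4@104; bids=[-] asks=[#2:3@104]
After op 4 [order #4] limit_sell(price=101, qty=8): fills=none; bids=[-] asks=[#4:8@101 #2:3@104]
After op 5 [order #5] limit_sell(price=95, qty=7): fills=none; bids=[-] asks=[#5:7@95 #4:8@101 #2:3@104]
After op 6 [order #6] market_sell(qty=8): fills=none; bids=[-] asks=[#5:7@95 #4:8@101 #2:3@104]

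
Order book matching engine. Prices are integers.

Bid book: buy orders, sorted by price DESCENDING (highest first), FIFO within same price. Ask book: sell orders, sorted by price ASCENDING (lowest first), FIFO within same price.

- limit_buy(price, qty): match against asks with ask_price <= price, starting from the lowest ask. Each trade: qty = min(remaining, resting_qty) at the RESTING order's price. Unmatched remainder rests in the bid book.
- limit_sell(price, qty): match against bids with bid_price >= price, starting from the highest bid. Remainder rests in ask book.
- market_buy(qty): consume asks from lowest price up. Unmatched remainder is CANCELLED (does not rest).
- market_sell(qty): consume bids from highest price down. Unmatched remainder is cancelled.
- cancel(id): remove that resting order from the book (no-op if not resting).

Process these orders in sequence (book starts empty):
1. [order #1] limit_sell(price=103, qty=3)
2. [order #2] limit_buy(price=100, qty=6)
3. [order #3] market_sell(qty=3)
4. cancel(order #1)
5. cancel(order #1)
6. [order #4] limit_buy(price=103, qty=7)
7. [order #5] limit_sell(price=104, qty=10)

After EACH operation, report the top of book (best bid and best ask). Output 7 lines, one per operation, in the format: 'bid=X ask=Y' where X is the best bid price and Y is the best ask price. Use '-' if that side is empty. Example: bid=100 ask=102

After op 1 [order #1] limit_sell(price=103, qty=3): fills=none; bids=[-] asks=[#1:3@103]
After op 2 [order #2] limit_buy(price=100, qty=6): fills=none; bids=[#2:6@100] asks=[#1:3@103]
After op 3 [order #3] market_sell(qty=3): fills=#2x#3:3@100; bids=[#2:3@100] asks=[#1:3@103]
After op 4 cancel(order #1): fills=none; bids=[#2:3@100] asks=[-]
After op 5 cancel(order #1): fills=none; bids=[#2:3@100] asks=[-]
After op 6 [order #4] limit_buy(price=103, qty=7): fills=none; bids=[#4:7@103 #2:3@100] asks=[-]
After op 7 [order #5] limit_sell(price=104, qty=10): fills=none; bids=[#4:7@103 #2:3@100] asks=[#5:10@104]

Answer: bid=- ask=103
bid=100 ask=103
bid=100 ask=103
bid=100 ask=-
bid=100 ask=-
bid=103 ask=-
bid=103 ask=104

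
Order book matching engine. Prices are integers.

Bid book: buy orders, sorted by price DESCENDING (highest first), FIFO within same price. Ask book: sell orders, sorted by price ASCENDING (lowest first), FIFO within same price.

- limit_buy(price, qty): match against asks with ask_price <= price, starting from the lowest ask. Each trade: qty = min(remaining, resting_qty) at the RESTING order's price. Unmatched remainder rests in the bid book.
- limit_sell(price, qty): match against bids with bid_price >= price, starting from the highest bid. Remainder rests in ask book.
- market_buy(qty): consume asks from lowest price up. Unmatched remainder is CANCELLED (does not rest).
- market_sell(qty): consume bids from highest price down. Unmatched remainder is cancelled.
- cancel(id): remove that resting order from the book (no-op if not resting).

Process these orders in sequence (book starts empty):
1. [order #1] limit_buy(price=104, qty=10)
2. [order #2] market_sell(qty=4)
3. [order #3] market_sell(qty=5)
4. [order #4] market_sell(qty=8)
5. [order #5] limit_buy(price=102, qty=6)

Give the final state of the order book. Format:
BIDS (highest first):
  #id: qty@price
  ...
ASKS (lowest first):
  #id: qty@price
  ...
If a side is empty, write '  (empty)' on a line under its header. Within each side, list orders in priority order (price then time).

Answer: BIDS (highest first):
  #5: 6@102
ASKS (lowest first):
  (empty)

Derivation:
After op 1 [order #1] limit_buy(price=104, qty=10): fills=none; bids=[#1:10@104] asks=[-]
After op 2 [order #2] market_sell(qty=4): fills=#1x#2:4@104; bids=[#1:6@104] asks=[-]
After op 3 [order #3] market_sell(qty=5): fills=#1x#3:5@104; bids=[#1:1@104] asks=[-]
After op 4 [order #4] market_sell(qty=8): fills=#1x#4:1@104; bids=[-] asks=[-]
After op 5 [order #5] limit_buy(price=102, qty=6): fills=none; bids=[#5:6@102] asks=[-]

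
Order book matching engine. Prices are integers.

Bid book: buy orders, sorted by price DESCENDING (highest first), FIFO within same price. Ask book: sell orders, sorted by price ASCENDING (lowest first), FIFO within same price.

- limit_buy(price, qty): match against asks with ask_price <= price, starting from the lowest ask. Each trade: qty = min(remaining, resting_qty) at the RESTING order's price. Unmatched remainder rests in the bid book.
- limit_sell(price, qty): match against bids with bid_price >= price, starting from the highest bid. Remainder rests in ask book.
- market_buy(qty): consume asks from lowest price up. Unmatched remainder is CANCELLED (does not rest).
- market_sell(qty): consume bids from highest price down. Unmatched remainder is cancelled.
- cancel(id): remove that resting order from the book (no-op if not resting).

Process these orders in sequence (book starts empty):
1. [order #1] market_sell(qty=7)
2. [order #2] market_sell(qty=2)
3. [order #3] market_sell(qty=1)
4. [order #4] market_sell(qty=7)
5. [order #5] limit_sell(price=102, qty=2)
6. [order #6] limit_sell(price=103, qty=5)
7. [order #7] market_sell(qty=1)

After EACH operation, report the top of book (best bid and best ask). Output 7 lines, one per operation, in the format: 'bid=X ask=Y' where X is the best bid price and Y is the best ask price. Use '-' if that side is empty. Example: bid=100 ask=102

Answer: bid=- ask=-
bid=- ask=-
bid=- ask=-
bid=- ask=-
bid=- ask=102
bid=- ask=102
bid=- ask=102

Derivation:
After op 1 [order #1] market_sell(qty=7): fills=none; bids=[-] asks=[-]
After op 2 [order #2] market_sell(qty=2): fills=none; bids=[-] asks=[-]
After op 3 [order #3] market_sell(qty=1): fills=none; bids=[-] asks=[-]
After op 4 [order #4] market_sell(qty=7): fills=none; bids=[-] asks=[-]
After op 5 [order #5] limit_sell(price=102, qty=2): fills=none; bids=[-] asks=[#5:2@102]
After op 6 [order #6] limit_sell(price=103, qty=5): fills=none; bids=[-] asks=[#5:2@102 #6:5@103]
After op 7 [order #7] market_sell(qty=1): fills=none; bids=[-] asks=[#5:2@102 #6:5@103]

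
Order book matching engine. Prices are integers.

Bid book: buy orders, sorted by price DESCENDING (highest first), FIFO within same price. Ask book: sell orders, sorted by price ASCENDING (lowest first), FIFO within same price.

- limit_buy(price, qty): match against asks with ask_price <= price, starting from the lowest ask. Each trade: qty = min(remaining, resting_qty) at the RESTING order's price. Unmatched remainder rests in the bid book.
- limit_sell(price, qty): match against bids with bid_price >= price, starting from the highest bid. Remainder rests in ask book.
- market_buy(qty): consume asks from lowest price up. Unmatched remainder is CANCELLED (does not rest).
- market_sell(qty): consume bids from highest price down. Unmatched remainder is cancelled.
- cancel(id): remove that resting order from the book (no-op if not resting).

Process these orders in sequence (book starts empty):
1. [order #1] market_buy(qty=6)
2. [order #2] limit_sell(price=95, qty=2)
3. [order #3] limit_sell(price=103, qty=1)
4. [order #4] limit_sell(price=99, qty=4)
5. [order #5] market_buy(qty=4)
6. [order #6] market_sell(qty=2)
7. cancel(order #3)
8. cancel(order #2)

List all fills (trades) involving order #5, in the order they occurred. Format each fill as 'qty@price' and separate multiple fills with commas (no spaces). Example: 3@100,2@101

Answer: 2@95,2@99

Derivation:
After op 1 [order #1] market_buy(qty=6): fills=none; bids=[-] asks=[-]
After op 2 [order #2] limit_sell(price=95, qty=2): fills=none; bids=[-] asks=[#2:2@95]
After op 3 [order #3] limit_sell(price=103, qty=1): fills=none; bids=[-] asks=[#2:2@95 #3:1@103]
After op 4 [order #4] limit_sell(price=99, qty=4): fills=none; bids=[-] asks=[#2:2@95 #4:4@99 #3:1@103]
After op 5 [order #5] market_buy(qty=4): fills=#5x#2:2@95 #5x#4:2@99; bids=[-] asks=[#4:2@99 #3:1@103]
After op 6 [order #6] market_sell(qty=2): fills=none; bids=[-] asks=[#4:2@99 #3:1@103]
After op 7 cancel(order #3): fills=none; bids=[-] asks=[#4:2@99]
After op 8 cancel(order #2): fills=none; bids=[-] asks=[#4:2@99]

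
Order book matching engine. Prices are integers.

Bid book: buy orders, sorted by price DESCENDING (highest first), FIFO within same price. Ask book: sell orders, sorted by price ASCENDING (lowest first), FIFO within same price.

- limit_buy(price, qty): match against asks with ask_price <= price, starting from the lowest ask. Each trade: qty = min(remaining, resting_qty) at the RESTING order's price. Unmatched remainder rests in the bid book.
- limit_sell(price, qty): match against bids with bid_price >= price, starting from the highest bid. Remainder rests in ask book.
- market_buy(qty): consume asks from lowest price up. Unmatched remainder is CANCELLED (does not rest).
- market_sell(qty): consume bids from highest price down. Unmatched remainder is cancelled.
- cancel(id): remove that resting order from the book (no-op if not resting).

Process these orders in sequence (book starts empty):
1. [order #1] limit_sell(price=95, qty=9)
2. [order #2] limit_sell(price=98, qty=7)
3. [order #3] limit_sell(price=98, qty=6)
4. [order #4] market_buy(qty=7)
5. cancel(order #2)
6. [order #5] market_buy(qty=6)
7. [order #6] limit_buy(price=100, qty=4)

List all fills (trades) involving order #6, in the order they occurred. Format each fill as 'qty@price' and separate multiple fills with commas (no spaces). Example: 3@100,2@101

After op 1 [order #1] limit_sell(price=95, qty=9): fills=none; bids=[-] asks=[#1:9@95]
After op 2 [order #2] limit_sell(price=98, qty=7): fills=none; bids=[-] asks=[#1:9@95 #2:7@98]
After op 3 [order #3] limit_sell(price=98, qty=6): fills=none; bids=[-] asks=[#1:9@95 #2:7@98 #3:6@98]
After op 4 [order #4] market_buy(qty=7): fills=#4x#1:7@95; bids=[-] asks=[#1:2@95 #2:7@98 #3:6@98]
After op 5 cancel(order #2): fills=none; bids=[-] asks=[#1:2@95 #3:6@98]
After op 6 [order #5] market_buy(qty=6): fills=#5x#1:2@95 #5x#3:4@98; bids=[-] asks=[#3:2@98]
After op 7 [order #6] limit_buy(price=100, qty=4): fills=#6x#3:2@98; bids=[#6:2@100] asks=[-]

Answer: 2@98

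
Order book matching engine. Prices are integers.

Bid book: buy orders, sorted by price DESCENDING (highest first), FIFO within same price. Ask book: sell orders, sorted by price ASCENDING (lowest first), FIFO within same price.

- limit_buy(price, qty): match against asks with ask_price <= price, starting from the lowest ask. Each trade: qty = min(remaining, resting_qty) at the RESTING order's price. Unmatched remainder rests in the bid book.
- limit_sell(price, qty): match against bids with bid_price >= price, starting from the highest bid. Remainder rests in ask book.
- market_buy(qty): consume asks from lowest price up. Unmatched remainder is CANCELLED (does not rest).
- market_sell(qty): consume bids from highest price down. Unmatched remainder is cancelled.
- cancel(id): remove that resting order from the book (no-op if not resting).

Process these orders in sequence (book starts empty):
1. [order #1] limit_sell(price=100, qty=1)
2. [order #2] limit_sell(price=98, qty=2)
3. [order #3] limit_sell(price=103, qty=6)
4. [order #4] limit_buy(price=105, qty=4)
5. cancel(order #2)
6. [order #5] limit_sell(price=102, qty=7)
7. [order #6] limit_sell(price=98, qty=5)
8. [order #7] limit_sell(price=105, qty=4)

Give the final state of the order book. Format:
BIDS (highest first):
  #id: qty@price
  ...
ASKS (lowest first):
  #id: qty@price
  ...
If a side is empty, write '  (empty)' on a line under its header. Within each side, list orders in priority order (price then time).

Answer: BIDS (highest first):
  (empty)
ASKS (lowest first):
  #6: 5@98
  #5: 7@102
  #3: 5@103
  #7: 4@105

Derivation:
After op 1 [order #1] limit_sell(price=100, qty=1): fills=none; bids=[-] asks=[#1:1@100]
After op 2 [order #2] limit_sell(price=98, qty=2): fills=none; bids=[-] asks=[#2:2@98 #1:1@100]
After op 3 [order #3] limit_sell(price=103, qty=6): fills=none; bids=[-] asks=[#2:2@98 #1:1@100 #3:6@103]
After op 4 [order #4] limit_buy(price=105, qty=4): fills=#4x#2:2@98 #4x#1:1@100 #4x#3:1@103; bids=[-] asks=[#3:5@103]
After op 5 cancel(order #2): fills=none; bids=[-] asks=[#3:5@103]
After op 6 [order #5] limit_sell(price=102, qty=7): fills=none; bids=[-] asks=[#5:7@102 #3:5@103]
After op 7 [order #6] limit_sell(price=98, qty=5): fills=none; bids=[-] asks=[#6:5@98 #5:7@102 #3:5@103]
After op 8 [order #7] limit_sell(price=105, qty=4): fills=none; bids=[-] asks=[#6:5@98 #5:7@102 #3:5@103 #7:4@105]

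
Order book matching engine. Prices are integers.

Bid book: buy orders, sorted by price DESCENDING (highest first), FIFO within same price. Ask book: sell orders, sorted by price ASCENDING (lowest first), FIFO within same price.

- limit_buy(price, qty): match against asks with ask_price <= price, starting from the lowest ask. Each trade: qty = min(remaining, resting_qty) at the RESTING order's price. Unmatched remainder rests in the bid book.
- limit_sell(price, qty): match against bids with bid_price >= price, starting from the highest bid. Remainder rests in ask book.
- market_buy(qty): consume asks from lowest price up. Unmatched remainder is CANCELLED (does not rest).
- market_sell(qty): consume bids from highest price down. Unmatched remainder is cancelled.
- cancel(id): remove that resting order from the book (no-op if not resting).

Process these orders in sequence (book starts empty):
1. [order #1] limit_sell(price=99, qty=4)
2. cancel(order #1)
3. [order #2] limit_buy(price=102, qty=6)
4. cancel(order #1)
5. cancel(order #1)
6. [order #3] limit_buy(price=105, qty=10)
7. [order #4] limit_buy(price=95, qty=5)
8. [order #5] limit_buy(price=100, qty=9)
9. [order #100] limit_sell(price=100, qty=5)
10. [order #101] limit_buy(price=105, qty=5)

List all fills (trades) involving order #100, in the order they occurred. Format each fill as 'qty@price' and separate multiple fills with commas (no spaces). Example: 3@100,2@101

After op 1 [order #1] limit_sell(price=99, qty=4): fills=none; bids=[-] asks=[#1:4@99]
After op 2 cancel(order #1): fills=none; bids=[-] asks=[-]
After op 3 [order #2] limit_buy(price=102, qty=6): fills=none; bids=[#2:6@102] asks=[-]
After op 4 cancel(order #1): fills=none; bids=[#2:6@102] asks=[-]
After op 5 cancel(order #1): fills=none; bids=[#2:6@102] asks=[-]
After op 6 [order #3] limit_buy(price=105, qty=10): fills=none; bids=[#3:10@105 #2:6@102] asks=[-]
After op 7 [order #4] limit_buy(price=95, qty=5): fills=none; bids=[#3:10@105 #2:6@102 #4:5@95] asks=[-]
After op 8 [order #5] limit_buy(price=100, qty=9): fills=none; bids=[#3:10@105 #2:6@102 #5:9@100 #4:5@95] asks=[-]
After op 9 [order #100] limit_sell(price=100, qty=5): fills=#3x#100:5@105; bids=[#3:5@105 #2:6@102 #5:9@100 #4:5@95] asks=[-]
After op 10 [order #101] limit_buy(price=105, qty=5): fills=none; bids=[#3:5@105 #101:5@105 #2:6@102 #5:9@100 #4:5@95] asks=[-]

Answer: 5@105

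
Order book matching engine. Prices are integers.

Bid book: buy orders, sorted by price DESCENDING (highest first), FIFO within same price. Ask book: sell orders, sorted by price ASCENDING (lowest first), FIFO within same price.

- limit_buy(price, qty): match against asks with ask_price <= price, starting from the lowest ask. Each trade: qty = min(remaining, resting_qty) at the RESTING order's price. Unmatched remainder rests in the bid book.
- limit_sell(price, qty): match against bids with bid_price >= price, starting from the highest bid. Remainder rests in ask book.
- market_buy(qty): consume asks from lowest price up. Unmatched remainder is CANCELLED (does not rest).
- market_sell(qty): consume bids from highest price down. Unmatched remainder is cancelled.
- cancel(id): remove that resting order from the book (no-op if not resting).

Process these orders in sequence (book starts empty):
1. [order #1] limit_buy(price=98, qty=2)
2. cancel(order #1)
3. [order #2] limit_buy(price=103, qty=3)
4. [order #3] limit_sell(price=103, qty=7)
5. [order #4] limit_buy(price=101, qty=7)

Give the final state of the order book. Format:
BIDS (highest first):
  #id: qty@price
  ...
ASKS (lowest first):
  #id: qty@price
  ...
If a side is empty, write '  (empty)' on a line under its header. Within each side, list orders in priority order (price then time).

Answer: BIDS (highest first):
  #4: 7@101
ASKS (lowest first):
  #3: 4@103

Derivation:
After op 1 [order #1] limit_buy(price=98, qty=2): fills=none; bids=[#1:2@98] asks=[-]
After op 2 cancel(order #1): fills=none; bids=[-] asks=[-]
After op 3 [order #2] limit_buy(price=103, qty=3): fills=none; bids=[#2:3@103] asks=[-]
After op 4 [order #3] limit_sell(price=103, qty=7): fills=#2x#3:3@103; bids=[-] asks=[#3:4@103]
After op 5 [order #4] limit_buy(price=101, qty=7): fills=none; bids=[#4:7@101] asks=[#3:4@103]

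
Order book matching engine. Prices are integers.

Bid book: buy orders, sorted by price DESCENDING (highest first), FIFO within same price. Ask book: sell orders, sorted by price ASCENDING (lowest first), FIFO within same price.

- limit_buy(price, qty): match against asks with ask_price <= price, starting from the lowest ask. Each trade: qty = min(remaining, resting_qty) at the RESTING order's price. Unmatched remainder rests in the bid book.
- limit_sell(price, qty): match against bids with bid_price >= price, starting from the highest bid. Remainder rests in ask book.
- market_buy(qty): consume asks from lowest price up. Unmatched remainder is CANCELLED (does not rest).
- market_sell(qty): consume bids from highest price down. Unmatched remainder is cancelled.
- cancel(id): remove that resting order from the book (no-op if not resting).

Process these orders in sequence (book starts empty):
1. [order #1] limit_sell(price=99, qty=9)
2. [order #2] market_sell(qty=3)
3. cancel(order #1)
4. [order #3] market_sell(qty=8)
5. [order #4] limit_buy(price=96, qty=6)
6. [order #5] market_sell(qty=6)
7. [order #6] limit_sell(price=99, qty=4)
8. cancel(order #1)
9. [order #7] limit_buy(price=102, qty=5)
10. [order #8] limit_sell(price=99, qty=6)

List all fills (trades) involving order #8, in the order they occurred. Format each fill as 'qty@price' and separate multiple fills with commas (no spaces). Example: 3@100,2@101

Answer: 1@102

Derivation:
After op 1 [order #1] limit_sell(price=99, qty=9): fills=none; bids=[-] asks=[#1:9@99]
After op 2 [order #2] market_sell(qty=3): fills=none; bids=[-] asks=[#1:9@99]
After op 3 cancel(order #1): fills=none; bids=[-] asks=[-]
After op 4 [order #3] market_sell(qty=8): fills=none; bids=[-] asks=[-]
After op 5 [order #4] limit_buy(price=96, qty=6): fills=none; bids=[#4:6@96] asks=[-]
After op 6 [order #5] market_sell(qty=6): fills=#4x#5:6@96; bids=[-] asks=[-]
After op 7 [order #6] limit_sell(price=99, qty=4): fills=none; bids=[-] asks=[#6:4@99]
After op 8 cancel(order #1): fills=none; bids=[-] asks=[#6:4@99]
After op 9 [order #7] limit_buy(price=102, qty=5): fills=#7x#6:4@99; bids=[#7:1@102] asks=[-]
After op 10 [order #8] limit_sell(price=99, qty=6): fills=#7x#8:1@102; bids=[-] asks=[#8:5@99]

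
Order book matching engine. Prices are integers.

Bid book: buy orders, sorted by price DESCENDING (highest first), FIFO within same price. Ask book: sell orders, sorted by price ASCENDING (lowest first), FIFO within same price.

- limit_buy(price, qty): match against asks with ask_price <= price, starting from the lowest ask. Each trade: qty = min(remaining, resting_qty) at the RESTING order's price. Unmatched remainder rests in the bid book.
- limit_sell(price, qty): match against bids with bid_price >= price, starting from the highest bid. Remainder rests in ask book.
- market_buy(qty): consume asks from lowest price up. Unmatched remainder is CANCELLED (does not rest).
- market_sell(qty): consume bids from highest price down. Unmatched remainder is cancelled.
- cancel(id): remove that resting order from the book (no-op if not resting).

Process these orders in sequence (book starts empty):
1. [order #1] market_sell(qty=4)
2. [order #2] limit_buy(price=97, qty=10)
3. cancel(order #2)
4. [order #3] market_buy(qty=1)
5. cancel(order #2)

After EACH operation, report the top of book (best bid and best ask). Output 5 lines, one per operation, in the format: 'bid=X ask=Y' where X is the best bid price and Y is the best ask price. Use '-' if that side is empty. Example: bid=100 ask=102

After op 1 [order #1] market_sell(qty=4): fills=none; bids=[-] asks=[-]
After op 2 [order #2] limit_buy(price=97, qty=10): fills=none; bids=[#2:10@97] asks=[-]
After op 3 cancel(order #2): fills=none; bids=[-] asks=[-]
After op 4 [order #3] market_buy(qty=1): fills=none; bids=[-] asks=[-]
After op 5 cancel(order #2): fills=none; bids=[-] asks=[-]

Answer: bid=- ask=-
bid=97 ask=-
bid=- ask=-
bid=- ask=-
bid=- ask=-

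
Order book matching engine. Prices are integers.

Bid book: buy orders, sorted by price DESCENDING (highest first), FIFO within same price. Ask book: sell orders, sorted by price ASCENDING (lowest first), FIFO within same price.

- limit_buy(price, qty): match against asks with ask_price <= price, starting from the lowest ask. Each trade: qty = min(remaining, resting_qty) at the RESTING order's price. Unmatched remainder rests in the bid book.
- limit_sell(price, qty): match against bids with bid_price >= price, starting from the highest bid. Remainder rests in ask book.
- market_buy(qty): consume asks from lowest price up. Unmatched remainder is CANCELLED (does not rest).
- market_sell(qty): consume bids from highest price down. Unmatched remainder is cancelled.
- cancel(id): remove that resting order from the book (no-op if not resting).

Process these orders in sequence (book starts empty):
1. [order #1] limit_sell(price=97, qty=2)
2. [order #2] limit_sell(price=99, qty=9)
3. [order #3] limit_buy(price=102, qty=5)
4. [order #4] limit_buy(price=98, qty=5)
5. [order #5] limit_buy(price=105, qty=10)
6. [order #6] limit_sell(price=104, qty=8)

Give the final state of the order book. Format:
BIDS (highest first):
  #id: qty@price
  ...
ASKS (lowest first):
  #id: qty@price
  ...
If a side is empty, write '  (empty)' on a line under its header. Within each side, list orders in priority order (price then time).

Answer: BIDS (highest first):
  #4: 5@98
ASKS (lowest first):
  #6: 4@104

Derivation:
After op 1 [order #1] limit_sell(price=97, qty=2): fills=none; bids=[-] asks=[#1:2@97]
After op 2 [order #2] limit_sell(price=99, qty=9): fills=none; bids=[-] asks=[#1:2@97 #2:9@99]
After op 3 [order #3] limit_buy(price=102, qty=5): fills=#3x#1:2@97 #3x#2:3@99; bids=[-] asks=[#2:6@99]
After op 4 [order #4] limit_buy(price=98, qty=5): fills=none; bids=[#4:5@98] asks=[#2:6@99]
After op 5 [order #5] limit_buy(price=105, qty=10): fills=#5x#2:6@99; bids=[#5:4@105 #4:5@98] asks=[-]
After op 6 [order #6] limit_sell(price=104, qty=8): fills=#5x#6:4@105; bids=[#4:5@98] asks=[#6:4@104]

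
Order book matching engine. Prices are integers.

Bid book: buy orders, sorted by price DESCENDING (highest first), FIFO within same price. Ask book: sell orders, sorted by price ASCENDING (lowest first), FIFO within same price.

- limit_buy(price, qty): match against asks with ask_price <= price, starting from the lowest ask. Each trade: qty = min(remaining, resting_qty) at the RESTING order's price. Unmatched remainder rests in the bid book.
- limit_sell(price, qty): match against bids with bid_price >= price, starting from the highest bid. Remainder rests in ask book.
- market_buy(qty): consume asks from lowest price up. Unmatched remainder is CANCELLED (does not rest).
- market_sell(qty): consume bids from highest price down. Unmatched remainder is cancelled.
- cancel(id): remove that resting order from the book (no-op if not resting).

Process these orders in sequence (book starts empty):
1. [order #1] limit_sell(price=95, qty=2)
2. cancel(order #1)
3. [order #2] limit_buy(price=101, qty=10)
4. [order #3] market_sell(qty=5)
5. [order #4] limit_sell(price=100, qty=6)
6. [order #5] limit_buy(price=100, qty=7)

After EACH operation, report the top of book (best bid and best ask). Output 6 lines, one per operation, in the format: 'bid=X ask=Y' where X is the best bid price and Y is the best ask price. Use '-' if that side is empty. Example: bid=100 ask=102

After op 1 [order #1] limit_sell(price=95, qty=2): fills=none; bids=[-] asks=[#1:2@95]
After op 2 cancel(order #1): fills=none; bids=[-] asks=[-]
After op 3 [order #2] limit_buy(price=101, qty=10): fills=none; bids=[#2:10@101] asks=[-]
After op 4 [order #3] market_sell(qty=5): fills=#2x#3:5@101; bids=[#2:5@101] asks=[-]
After op 5 [order #4] limit_sell(price=100, qty=6): fills=#2x#4:5@101; bids=[-] asks=[#4:1@100]
After op 6 [order #5] limit_buy(price=100, qty=7): fills=#5x#4:1@100; bids=[#5:6@100] asks=[-]

Answer: bid=- ask=95
bid=- ask=-
bid=101 ask=-
bid=101 ask=-
bid=- ask=100
bid=100 ask=-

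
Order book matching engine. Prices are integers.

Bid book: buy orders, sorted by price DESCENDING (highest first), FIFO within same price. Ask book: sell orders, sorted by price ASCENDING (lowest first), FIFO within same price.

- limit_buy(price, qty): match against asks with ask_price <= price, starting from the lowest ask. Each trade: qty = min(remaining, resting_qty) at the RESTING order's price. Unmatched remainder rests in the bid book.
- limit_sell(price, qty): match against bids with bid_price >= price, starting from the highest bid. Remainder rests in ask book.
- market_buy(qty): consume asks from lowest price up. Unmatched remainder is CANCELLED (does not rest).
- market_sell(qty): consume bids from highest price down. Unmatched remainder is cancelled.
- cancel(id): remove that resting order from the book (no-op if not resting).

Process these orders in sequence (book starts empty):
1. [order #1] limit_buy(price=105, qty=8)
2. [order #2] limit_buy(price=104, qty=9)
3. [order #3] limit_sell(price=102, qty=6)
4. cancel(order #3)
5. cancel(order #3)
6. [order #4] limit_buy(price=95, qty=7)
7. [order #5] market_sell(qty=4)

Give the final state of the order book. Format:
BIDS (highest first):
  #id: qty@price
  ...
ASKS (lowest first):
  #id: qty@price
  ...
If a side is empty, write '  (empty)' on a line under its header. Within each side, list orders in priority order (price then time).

Answer: BIDS (highest first):
  #2: 7@104
  #4: 7@95
ASKS (lowest first):
  (empty)

Derivation:
After op 1 [order #1] limit_buy(price=105, qty=8): fills=none; bids=[#1:8@105] asks=[-]
After op 2 [order #2] limit_buy(price=104, qty=9): fills=none; bids=[#1:8@105 #2:9@104] asks=[-]
After op 3 [order #3] limit_sell(price=102, qty=6): fills=#1x#3:6@105; bids=[#1:2@105 #2:9@104] asks=[-]
After op 4 cancel(order #3): fills=none; bids=[#1:2@105 #2:9@104] asks=[-]
After op 5 cancel(order #3): fills=none; bids=[#1:2@105 #2:9@104] asks=[-]
After op 6 [order #4] limit_buy(price=95, qty=7): fills=none; bids=[#1:2@105 #2:9@104 #4:7@95] asks=[-]
After op 7 [order #5] market_sell(qty=4): fills=#1x#5:2@105 #2x#5:2@104; bids=[#2:7@104 #4:7@95] asks=[-]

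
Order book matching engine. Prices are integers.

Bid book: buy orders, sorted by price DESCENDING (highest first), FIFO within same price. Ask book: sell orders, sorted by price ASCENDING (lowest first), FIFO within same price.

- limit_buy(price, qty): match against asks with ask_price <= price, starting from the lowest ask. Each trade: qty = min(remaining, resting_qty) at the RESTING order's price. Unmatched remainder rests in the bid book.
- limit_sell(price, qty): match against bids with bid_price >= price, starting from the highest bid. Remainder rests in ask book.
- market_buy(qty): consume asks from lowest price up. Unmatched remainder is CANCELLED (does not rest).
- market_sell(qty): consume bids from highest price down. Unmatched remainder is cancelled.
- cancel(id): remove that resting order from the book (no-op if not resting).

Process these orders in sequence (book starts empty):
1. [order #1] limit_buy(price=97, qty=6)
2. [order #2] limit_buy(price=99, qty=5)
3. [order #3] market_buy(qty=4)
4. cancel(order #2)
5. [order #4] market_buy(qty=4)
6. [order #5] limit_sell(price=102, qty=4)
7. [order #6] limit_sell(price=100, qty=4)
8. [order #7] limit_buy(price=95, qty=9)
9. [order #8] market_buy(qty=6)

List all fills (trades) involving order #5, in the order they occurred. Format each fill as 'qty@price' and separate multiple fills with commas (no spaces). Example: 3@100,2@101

Answer: 2@102

Derivation:
After op 1 [order #1] limit_buy(price=97, qty=6): fills=none; bids=[#1:6@97] asks=[-]
After op 2 [order #2] limit_buy(price=99, qty=5): fills=none; bids=[#2:5@99 #1:6@97] asks=[-]
After op 3 [order #3] market_buy(qty=4): fills=none; bids=[#2:5@99 #1:6@97] asks=[-]
After op 4 cancel(order #2): fills=none; bids=[#1:6@97] asks=[-]
After op 5 [order #4] market_buy(qty=4): fills=none; bids=[#1:6@97] asks=[-]
After op 6 [order #5] limit_sell(price=102, qty=4): fills=none; bids=[#1:6@97] asks=[#5:4@102]
After op 7 [order #6] limit_sell(price=100, qty=4): fills=none; bids=[#1:6@97] asks=[#6:4@100 #5:4@102]
After op 8 [order #7] limit_buy(price=95, qty=9): fills=none; bids=[#1:6@97 #7:9@95] asks=[#6:4@100 #5:4@102]
After op 9 [order #8] market_buy(qty=6): fills=#8x#6:4@100 #8x#5:2@102; bids=[#1:6@97 #7:9@95] asks=[#5:2@102]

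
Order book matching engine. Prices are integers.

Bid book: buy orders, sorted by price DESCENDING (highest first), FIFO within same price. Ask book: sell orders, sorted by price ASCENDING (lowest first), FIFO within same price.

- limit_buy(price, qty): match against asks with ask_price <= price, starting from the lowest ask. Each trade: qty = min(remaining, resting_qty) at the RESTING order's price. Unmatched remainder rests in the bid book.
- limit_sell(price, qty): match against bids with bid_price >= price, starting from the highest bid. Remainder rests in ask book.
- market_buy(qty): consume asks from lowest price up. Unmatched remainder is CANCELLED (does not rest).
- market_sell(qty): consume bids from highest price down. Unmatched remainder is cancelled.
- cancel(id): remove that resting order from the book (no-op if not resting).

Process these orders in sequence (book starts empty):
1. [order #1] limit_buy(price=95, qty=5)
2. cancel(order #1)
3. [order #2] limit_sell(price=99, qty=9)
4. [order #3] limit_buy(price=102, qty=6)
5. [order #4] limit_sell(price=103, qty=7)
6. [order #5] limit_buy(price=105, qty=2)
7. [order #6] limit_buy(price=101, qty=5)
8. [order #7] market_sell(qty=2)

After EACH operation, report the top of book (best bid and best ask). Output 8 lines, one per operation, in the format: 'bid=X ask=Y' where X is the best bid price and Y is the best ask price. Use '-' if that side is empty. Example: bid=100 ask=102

Answer: bid=95 ask=-
bid=- ask=-
bid=- ask=99
bid=- ask=99
bid=- ask=99
bid=- ask=99
bid=101 ask=103
bid=101 ask=103

Derivation:
After op 1 [order #1] limit_buy(price=95, qty=5): fills=none; bids=[#1:5@95] asks=[-]
After op 2 cancel(order #1): fills=none; bids=[-] asks=[-]
After op 3 [order #2] limit_sell(price=99, qty=9): fills=none; bids=[-] asks=[#2:9@99]
After op 4 [order #3] limit_buy(price=102, qty=6): fills=#3x#2:6@99; bids=[-] asks=[#2:3@99]
After op 5 [order #4] limit_sell(price=103, qty=7): fills=none; bids=[-] asks=[#2:3@99 #4:7@103]
After op 6 [order #5] limit_buy(price=105, qty=2): fills=#5x#2:2@99; bids=[-] asks=[#2:1@99 #4:7@103]
After op 7 [order #6] limit_buy(price=101, qty=5): fills=#6x#2:1@99; bids=[#6:4@101] asks=[#4:7@103]
After op 8 [order #7] market_sell(qty=2): fills=#6x#7:2@101; bids=[#6:2@101] asks=[#4:7@103]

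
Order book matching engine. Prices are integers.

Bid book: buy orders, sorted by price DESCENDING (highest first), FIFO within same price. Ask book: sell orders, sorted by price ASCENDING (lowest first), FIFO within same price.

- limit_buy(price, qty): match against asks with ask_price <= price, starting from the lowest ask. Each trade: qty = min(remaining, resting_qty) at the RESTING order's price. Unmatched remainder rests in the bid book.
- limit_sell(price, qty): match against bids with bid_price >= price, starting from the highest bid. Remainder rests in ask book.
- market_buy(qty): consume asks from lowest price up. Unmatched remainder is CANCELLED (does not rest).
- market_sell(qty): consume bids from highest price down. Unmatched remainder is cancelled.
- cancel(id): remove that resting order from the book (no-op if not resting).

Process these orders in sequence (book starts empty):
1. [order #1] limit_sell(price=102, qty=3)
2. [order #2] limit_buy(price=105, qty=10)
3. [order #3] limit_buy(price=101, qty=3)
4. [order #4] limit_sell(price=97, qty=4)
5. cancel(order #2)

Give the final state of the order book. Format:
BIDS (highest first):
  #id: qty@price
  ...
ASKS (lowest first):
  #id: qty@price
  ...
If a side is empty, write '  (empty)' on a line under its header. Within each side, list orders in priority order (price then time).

After op 1 [order #1] limit_sell(price=102, qty=3): fills=none; bids=[-] asks=[#1:3@102]
After op 2 [order #2] limit_buy(price=105, qty=10): fills=#2x#1:3@102; bids=[#2:7@105] asks=[-]
After op 3 [order #3] limit_buy(price=101, qty=3): fills=none; bids=[#2:7@105 #3:3@101] asks=[-]
After op 4 [order #4] limit_sell(price=97, qty=4): fills=#2x#4:4@105; bids=[#2:3@105 #3:3@101] asks=[-]
After op 5 cancel(order #2): fills=none; bids=[#3:3@101] asks=[-]

Answer: BIDS (highest first):
  #3: 3@101
ASKS (lowest first):
  (empty)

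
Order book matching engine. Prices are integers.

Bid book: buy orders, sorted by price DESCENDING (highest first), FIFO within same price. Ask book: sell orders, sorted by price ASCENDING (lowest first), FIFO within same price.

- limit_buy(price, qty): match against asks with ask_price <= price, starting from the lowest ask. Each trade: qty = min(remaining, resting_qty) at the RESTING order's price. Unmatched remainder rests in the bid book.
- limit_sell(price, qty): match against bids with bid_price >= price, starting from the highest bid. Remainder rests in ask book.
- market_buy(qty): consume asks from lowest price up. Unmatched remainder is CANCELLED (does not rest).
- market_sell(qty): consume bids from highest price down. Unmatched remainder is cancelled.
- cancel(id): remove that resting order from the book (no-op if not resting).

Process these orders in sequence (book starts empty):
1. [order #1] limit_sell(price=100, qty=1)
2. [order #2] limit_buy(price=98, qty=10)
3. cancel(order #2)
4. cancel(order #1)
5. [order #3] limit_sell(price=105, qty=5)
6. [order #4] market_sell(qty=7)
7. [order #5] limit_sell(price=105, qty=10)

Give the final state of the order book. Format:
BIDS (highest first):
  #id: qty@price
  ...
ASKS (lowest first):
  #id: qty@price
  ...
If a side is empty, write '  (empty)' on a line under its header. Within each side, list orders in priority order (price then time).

After op 1 [order #1] limit_sell(price=100, qty=1): fills=none; bids=[-] asks=[#1:1@100]
After op 2 [order #2] limit_buy(price=98, qty=10): fills=none; bids=[#2:10@98] asks=[#1:1@100]
After op 3 cancel(order #2): fills=none; bids=[-] asks=[#1:1@100]
After op 4 cancel(order #1): fills=none; bids=[-] asks=[-]
After op 5 [order #3] limit_sell(price=105, qty=5): fills=none; bids=[-] asks=[#3:5@105]
After op 6 [order #4] market_sell(qty=7): fills=none; bids=[-] asks=[#3:5@105]
After op 7 [order #5] limit_sell(price=105, qty=10): fills=none; bids=[-] asks=[#3:5@105 #5:10@105]

Answer: BIDS (highest first):
  (empty)
ASKS (lowest first):
  #3: 5@105
  #5: 10@105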